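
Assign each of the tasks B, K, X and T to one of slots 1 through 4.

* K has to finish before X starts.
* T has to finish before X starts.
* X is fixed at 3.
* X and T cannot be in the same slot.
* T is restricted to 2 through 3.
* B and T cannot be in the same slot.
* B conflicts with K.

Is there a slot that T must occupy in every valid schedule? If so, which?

T's window is 2–3.
X is fixed at 3, and T can't share a slot with X.
So T must be 2.

2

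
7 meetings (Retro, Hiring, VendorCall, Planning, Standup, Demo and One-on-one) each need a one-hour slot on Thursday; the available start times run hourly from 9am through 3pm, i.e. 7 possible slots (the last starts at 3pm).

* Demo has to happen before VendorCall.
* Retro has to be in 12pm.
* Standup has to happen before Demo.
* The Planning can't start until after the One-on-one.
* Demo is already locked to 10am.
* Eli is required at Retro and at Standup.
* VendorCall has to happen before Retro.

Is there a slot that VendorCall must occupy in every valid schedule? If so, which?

11am

Demo is fixed at 10am and must come before VendorCall, so VendorCall is at least 11am.
Retro is fixed at 12pm and must come after VendorCall, so VendorCall is at most 11am.
So VendorCall must be 11am.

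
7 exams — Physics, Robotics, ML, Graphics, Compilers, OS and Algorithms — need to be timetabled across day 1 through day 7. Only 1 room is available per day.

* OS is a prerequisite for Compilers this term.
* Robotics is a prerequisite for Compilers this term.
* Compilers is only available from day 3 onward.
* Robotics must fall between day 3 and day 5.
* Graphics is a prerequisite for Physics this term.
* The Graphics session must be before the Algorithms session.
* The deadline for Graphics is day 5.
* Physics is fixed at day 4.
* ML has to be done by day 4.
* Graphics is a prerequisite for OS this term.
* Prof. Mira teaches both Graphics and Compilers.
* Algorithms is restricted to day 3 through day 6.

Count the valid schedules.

Splitting on Robotics: it can be day 3 (4), day 5 (5). Listing each branch's schedules as (Physics, ML, Graphics, Compilers, OS, Algorithms) by day number:
Robotics=day 3: (4,1,2,7,5,6) (4,1,2,7,6,5) (4,2,1,7,5,6) (4,2,1,7,6,5) — 4.
Robotics=day 5: (4,1,2,7,3,6) (4,1,2,7,6,3) (4,2,1,7,3,6) (4,2,1,7,6,3) (4,3,1,7,2,6) — 5.
Summing: 4 + 5 = 9.

9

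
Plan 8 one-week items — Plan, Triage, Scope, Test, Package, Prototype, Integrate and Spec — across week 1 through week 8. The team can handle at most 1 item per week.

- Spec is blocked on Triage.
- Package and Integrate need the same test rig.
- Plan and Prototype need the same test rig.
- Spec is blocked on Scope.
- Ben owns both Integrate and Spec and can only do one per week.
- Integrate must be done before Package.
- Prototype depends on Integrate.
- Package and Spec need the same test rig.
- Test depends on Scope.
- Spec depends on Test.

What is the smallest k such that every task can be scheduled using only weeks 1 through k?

The precedence chain requires at least 3 distinct weeks.
With at most 1 per week and 8 tasks, at least 8 weeks are needed.
8 works (last occupied week: week 8): for example Spec in week 4; Prototype in week 7; Test in week 2; Plan in week 8; Triage in week 3; Scope in week 1; Integrate in week 5; Package in week 6.

8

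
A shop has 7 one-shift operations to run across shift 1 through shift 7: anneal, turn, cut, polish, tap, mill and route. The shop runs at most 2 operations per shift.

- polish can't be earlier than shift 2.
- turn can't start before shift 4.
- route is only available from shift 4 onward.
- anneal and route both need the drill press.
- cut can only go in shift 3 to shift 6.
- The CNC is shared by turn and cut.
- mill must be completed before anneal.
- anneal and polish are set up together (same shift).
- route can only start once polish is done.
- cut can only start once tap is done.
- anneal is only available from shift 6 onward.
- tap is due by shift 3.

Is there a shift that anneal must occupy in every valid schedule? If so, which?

shift 6

Anneal is available from shift 6; anneal must be in the same shift as polish, which can't be after shift 6, so anneal is at most shift 6.
So anneal is pinned to shift 6.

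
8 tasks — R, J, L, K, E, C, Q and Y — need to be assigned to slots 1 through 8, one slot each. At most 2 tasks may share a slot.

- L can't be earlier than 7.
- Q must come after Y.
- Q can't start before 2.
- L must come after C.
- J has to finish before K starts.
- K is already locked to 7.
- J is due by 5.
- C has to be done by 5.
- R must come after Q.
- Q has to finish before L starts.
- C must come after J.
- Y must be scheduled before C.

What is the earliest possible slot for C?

Precedence pushes C to at least 2; C's own window allows nothing later than 5.
C at 2 is achievable: R=3; Y=1; C=2; Q=2; K=7; L=7; E=3; J=1.

2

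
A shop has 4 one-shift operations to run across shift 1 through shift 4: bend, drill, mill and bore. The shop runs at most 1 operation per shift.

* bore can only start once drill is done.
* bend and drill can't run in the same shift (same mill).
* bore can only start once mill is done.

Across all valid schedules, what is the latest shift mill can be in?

Downstream work caps mill at shift 3.
mill at shift 3 is achievable: drill -> shift 1, bend -> shift 2, bore -> shift 4, mill -> shift 3.

shift 3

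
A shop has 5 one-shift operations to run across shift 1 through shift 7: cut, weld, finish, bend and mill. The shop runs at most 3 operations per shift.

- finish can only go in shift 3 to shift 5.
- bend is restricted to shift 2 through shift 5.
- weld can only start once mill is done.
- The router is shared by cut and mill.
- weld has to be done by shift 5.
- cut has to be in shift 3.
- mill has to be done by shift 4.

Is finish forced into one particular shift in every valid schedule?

finish can be shift 3 (e.g. finish -> shift 3, weld -> shift 2, mill -> shift 1, bend -> shift 2, cut -> shift 3) or shift 4 (e.g. bend=shift 2; mill=shift 1; finish=shift 4; weld=shift 2; cut=shift 3).

No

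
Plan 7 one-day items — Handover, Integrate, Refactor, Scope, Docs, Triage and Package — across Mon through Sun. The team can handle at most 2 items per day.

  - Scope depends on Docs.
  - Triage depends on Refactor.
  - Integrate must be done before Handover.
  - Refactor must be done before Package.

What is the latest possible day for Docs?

Sat

Downstream work caps Docs at Sat.
Docs at Sat is achievable: Refactor=Mon, Scope=Sun, Handover=Tue, Integrate=Mon, Triage=Tue, Docs=Sat, Package=Wed.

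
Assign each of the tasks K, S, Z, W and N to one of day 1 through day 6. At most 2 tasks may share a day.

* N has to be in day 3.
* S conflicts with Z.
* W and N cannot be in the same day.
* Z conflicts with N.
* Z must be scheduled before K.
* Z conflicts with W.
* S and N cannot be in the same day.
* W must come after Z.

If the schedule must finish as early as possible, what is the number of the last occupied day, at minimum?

3

The precedence chain requires at least 2 distinct days.
With at most 2 per day and 5 tasks, at least 3 days are needed.
N can't be placed before day 3, so the schedule must run through at least day 3.
3 works (last occupied day: day 3): for example S in day 2; W in day 2; N in day 3; Z in day 1; K in day 3.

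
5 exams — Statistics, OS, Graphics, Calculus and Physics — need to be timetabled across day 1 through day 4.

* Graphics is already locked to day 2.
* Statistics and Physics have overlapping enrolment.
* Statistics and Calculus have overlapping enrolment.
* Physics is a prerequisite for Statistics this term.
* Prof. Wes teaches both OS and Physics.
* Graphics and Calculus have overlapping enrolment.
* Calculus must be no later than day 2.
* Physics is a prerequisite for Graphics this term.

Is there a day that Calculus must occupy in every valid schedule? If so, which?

day 1

Calculus's window is day 1–day 2.
Graphics is fixed at day 2, and Calculus can't share a day with Graphics.
So Calculus must be day 1.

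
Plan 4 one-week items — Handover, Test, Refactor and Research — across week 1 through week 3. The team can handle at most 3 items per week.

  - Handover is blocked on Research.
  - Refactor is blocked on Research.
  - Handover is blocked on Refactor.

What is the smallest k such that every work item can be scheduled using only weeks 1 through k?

The precedence chain requires at least 3 distinct weeks.
With at most 3 per week and 4 work items, at least 2 weeks are needed.
3 works (last occupied week: week 3): for example Handover=week 3; Test=week 1; Research=week 1; Refactor=week 2.

3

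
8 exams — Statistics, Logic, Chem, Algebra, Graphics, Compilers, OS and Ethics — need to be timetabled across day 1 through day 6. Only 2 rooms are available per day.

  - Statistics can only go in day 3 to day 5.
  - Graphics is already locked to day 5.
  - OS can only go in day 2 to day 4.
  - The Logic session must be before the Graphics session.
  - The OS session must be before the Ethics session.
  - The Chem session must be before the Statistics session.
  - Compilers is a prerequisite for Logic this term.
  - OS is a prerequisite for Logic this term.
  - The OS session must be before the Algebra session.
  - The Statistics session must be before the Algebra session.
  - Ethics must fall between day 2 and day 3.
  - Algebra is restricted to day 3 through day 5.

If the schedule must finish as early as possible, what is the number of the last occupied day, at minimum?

day 5

The precedence chain requires at least 3 distinct days.
With at most 2 per day and 8 exams, at least 4 days are needed.
Graphics can't be placed before day 5, so the schedule must run through at least day 5.
5 works (last occupied day: day 5): for example Compilers=day 1; Logic=day 4; Chem=day 1; Algebra=day 4; Statistics=day 3; Graphics=day 5; OS=day 2; Ethics=day 3.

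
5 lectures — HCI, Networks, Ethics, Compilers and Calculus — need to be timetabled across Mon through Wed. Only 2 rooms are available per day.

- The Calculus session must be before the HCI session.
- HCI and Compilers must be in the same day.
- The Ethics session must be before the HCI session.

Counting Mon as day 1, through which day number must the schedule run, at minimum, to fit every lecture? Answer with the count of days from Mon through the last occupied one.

The precedence chain requires at least 2 distinct days.
With at most 2 per day and 5 lectures, at least 3 days are needed.
3 works (last occupied day: Wed): for example Ethics=Mon, Networks=Wed, Compilers=Tue, HCI=Tue, Calculus=Mon.

3 days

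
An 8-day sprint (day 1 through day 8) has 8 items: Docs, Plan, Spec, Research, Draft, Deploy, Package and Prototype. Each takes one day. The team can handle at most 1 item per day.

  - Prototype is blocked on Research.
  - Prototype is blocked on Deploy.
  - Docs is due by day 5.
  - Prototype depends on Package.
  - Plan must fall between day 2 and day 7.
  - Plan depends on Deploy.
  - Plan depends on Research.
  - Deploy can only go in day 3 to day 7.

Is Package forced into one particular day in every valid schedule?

Package can be day 1 (e.g. Research -> day 4, Deploy -> day 3, Spec -> day 7, Prototype -> day 6, Draft -> day 8, Docs -> day 2, Package -> day 1, Plan -> day 5) or day 2 (e.g. Prototype=day 6, Docs=day 1, Draft=day 8, Deploy=day 3, Research=day 4, Spec=day 7, Plan=day 5, Package=day 2).

No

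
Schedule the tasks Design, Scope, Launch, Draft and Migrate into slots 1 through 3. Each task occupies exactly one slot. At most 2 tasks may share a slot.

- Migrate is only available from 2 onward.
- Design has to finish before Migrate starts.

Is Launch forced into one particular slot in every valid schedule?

Launch can be 1 (e.g. Draft -> 3, Migrate -> 2, Design -> 1, Scope -> 2, Launch -> 1) or 2 (e.g. Design in 1; Scope in 1; Draft in 3; Launch in 2; Migrate in 2).

No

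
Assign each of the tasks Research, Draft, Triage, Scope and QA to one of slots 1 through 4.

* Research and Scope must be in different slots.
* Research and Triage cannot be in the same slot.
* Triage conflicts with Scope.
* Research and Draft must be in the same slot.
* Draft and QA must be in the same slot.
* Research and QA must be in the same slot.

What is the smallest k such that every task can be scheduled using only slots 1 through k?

Check 2 slots directly (anything shorter is at least as hard).
Could 2 slots be enough, i.e. nothing placed later than 2? No: Research, Triage and Scope must all be in different slots (Research/Triage can't share; Research/Scope can't share; Triage/Scope can't share), but only 2 slots are available: 3 tasks can't fit in 2 distinct slots.
So 2 slots is not enough.
3 works (last occupied slot: 3): for example Research in 1, QA in 1, Scope in 3, Draft in 1, Triage in 2.

3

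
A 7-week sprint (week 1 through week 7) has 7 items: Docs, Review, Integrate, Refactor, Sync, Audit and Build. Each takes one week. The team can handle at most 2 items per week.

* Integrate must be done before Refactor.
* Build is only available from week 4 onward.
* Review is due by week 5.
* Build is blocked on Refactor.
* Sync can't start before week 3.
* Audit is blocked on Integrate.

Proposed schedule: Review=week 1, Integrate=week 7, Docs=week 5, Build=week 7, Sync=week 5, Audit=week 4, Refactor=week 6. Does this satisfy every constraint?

Sync can't start before week 3 — holds.
Build is only available from week 4 onward — holds.
Review is due by week 5 — holds.
The team can handle at most 2 items per week — holds.
Integrate must be done before Refactor — violated.
Build is blocked on Refactor — holds.
Audit is blocked on Integrate — violated.

No. Audit is blocked on Integrate is not satisfied.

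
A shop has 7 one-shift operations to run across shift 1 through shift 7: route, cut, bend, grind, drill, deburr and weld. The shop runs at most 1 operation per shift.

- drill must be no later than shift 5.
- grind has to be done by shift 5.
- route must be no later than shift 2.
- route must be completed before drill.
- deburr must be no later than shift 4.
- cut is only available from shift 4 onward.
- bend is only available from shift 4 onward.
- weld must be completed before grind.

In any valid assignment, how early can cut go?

shift 6

Cut is available from shift 4.
cut at shift 6 is achievable: deburr in shift 2, bend in shift 7, cut in shift 6, drill in shift 5, grind in shift 4, route in shift 1, weld in shift 3.
Nothing earlier works — the capacity limit rule out every shift before shift 6.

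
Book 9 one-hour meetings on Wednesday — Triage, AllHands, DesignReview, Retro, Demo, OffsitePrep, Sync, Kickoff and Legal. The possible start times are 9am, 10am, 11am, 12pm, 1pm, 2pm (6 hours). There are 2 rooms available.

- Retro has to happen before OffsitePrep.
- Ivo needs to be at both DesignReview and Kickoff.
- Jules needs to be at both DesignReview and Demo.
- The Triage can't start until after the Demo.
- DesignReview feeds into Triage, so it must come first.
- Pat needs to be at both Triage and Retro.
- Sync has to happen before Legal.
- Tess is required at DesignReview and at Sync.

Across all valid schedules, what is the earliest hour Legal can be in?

10am

Precedence pushes Legal to at least 10am.
Legal at 10am is achievable: AllHands -> 11am, Retro -> 12pm, Kickoff -> 12pm, OffsitePrep -> 1pm, Demo -> 9am, Triage -> 11am, Legal -> 10am, DesignReview -> 10am, Sync -> 9am.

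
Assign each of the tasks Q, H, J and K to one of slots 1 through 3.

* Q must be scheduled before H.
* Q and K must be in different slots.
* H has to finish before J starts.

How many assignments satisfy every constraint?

Enumerating: J in 3; Q in 1; H in 2; K in 2 | Q -> 1, K -> 3, J -> 3, H -> 2.

2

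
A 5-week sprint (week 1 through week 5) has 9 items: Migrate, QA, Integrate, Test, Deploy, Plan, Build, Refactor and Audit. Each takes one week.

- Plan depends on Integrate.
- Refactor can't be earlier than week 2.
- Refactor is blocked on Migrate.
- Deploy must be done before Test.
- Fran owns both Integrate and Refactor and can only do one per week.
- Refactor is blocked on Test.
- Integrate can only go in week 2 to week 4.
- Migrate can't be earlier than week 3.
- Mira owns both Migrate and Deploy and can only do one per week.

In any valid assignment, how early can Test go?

week 2

Precedence pushes Test to at least week 2; downstream work caps Test at week 4.
Test at week 2 is achievable: Migrate -> week 3, Plan -> week 3, Integrate -> week 2, Deploy -> week 1, Build -> week 1, Refactor -> week 4, Audit -> week 1, Test -> week 2, QA -> week 1.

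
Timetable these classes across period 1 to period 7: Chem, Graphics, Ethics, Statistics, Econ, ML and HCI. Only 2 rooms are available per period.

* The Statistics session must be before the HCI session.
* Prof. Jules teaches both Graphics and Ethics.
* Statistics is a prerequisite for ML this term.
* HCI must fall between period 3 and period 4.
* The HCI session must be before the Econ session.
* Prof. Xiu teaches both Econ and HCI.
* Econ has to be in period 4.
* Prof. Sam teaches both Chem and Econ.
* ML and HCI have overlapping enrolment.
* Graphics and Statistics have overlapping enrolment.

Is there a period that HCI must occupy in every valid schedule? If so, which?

HCI's window is period 3–period 4.
Econ is fixed at period 4, and HCI can't share a period with Econ.
So HCI must be period 3.

period 3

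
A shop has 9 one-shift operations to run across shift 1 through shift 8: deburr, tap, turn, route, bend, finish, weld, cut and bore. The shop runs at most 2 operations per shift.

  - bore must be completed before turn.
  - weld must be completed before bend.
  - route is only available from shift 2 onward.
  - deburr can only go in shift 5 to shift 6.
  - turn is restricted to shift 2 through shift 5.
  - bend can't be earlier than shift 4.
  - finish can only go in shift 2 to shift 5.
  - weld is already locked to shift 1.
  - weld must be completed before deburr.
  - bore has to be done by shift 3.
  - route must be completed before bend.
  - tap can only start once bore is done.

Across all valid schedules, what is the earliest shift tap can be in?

shift 2

Precedence pushes tap to at least shift 2.
tap at shift 2 is achievable: bore=shift 1; weld=shift 1; route=shift 3; finish=shift 3; bend=shift 4; deburr=shift 5; tap=shift 2; cut=shift 4; turn=shift 2.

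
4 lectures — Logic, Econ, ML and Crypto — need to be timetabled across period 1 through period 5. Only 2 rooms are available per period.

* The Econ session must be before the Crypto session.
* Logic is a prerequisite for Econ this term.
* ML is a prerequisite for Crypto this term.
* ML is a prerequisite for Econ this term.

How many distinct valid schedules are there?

Splitting on Logic: it can be period 1 (10), period 2 (7), period 3 (3). Listing each branch's schedules as (Econ, ML, Crypto) by period number:
Logic=period 1: (2,1,3) (2,1,4) (2,1,5) (3,1,4) (3,1,5) (3,2,4) (3,2,5) (4,1,5) (4,2,5) (4,3,5) — 10.
Logic=period 2: (3,1,4) (3,1,5) (3,2,4) (3,2,5) (4,1,5) (4,2,5) (4,3,5) — 7.
Logic=period 3: (4,1,5) (4,2,5) (4,3,5) — 3.
Summing: 10 + 7 + 3 = 20.

20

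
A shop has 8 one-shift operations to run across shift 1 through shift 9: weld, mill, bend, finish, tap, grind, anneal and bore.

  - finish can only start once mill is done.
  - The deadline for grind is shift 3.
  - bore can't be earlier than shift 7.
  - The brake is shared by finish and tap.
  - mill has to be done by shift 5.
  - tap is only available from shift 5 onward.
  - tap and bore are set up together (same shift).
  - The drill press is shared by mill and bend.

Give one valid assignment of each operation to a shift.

anneal in shift 1, tap in shift 7, mill in shift 1, grind in shift 1, finish in shift 2, bend in shift 2, weld in shift 1, bore in shift 7

Checking: mill(shift 1) before finish(shift 2); mill(shift 1) != bend(shift 2); finish(shift 2) != tap(shift 7); tap = bore = shift 7; grind=shift 1 in [shift 1,shift 3]; mill=shift 1 in [shift 1,shift 5]; bore=shift 7 in [shift 7,shift 9]; tap=shift 7 in [shift 5,shift 9].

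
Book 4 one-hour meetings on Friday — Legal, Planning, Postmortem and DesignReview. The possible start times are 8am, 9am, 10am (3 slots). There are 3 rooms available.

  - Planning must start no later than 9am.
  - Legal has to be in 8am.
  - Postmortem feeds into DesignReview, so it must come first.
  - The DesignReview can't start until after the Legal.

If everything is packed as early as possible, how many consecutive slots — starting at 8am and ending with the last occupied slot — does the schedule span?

2 slots

The precedence chain requires at least 2 distinct slots.
With at most 3 per slot and 4 meetings, at least 2 slots are needed.
2 works (last occupied slot: 9am): for example Postmortem in 8am, DesignReview in 9am, Planning in 8am, Legal in 8am.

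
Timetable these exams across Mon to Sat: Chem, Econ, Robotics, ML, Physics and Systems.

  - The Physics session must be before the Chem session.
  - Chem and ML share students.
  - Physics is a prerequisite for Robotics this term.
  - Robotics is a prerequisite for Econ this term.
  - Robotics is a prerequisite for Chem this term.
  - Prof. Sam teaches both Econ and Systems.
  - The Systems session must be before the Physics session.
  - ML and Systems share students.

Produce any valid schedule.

Robotics in Wed; Econ in Thu; Chem in Thu; Systems in Mon; ML in Tue; Physics in Tue

Checking: Robotics(Wed) before Econ(Thu); Robotics(Wed) before Chem(Thu); Physics(Tue) before Robotics(Wed); Systems(Mon) before Physics(Tue); Physics(Tue) before Chem(Thu); Chem(Thu) != ML(Tue); ML(Tue) != Systems(Mon); Econ(Thu) != Systems(Mon).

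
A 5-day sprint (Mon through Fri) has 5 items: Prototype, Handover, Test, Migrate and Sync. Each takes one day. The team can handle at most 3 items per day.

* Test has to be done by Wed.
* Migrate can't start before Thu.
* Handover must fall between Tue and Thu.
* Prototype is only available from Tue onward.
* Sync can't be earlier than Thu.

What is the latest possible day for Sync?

Sync is available from Thu.
Sync at Fri is achievable: Handover=Tue, Migrate=Thu, Prototype=Tue, Test=Mon, Sync=Fri.

Fri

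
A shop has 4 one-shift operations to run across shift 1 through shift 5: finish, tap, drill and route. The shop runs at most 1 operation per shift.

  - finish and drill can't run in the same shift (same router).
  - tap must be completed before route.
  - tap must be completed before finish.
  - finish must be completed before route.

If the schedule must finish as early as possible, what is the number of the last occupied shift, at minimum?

The precedence chain requires at least 3 distinct shifts.
With at most 1 per shift and 4 operations, at least 4 shifts are needed.
4 works (last occupied shift: shift 4): for example tap -> shift 1, drill -> shift 4, finish -> shift 2, route -> shift 3.

shift 4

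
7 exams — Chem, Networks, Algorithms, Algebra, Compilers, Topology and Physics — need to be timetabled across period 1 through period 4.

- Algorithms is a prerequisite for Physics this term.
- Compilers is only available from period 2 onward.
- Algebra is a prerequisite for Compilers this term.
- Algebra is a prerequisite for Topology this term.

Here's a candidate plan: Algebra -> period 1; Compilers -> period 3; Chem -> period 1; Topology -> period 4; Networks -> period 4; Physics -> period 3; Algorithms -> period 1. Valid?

Valid

Algebra is a prerequisite for Compilers this term — holds.
Compilers is only available from period 2 onward — holds.
Algebra is a prerequisite for Topology this term — holds.
Algorithms is a prerequisite for Physics this term — holds.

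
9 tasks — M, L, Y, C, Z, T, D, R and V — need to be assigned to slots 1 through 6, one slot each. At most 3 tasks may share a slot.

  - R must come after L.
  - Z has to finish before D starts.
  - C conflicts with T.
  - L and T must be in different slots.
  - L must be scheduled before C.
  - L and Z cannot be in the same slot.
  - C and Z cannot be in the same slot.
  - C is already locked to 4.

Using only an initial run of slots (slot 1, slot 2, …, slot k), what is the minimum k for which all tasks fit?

The precedence chain requires at least 2 distinct slots.
With at most 3 per slot and 9 tasks, at least 3 slots are needed.
C can't be placed before 4, so the schedule must run through at least slot 4.
4 works (last occupied slot: 4): for example V in 3, R in 2, Z in 2, T in 2, C in 4, Y in 1, M in 1, L in 1, D in 3.

4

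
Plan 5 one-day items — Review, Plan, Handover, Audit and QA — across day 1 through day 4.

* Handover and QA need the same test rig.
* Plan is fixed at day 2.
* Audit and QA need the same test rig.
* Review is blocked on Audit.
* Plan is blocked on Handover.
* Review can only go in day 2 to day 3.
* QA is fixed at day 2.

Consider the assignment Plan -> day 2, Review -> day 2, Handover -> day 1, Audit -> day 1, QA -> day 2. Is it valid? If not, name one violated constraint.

Review can only go in day 2 to day 3 — holds.
Plan is blocked on Handover — holds.
Handover and QA need the same test rig — holds.
Audit and QA need the same test rig — holds.
QA is fixed at day 2 — holds.
Plan is fixed at day 2 — holds.
Review is blocked on Audit — holds.

Yes, all constraints hold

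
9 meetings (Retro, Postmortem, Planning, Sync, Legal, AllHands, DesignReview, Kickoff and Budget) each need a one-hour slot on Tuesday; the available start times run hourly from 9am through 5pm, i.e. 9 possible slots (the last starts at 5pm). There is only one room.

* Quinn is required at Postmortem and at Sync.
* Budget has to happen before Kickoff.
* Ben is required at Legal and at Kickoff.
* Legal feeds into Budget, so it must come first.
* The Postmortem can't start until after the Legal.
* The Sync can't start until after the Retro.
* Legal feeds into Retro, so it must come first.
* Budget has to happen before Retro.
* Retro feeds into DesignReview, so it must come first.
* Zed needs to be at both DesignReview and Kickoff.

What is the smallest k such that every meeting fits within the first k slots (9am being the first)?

9 slots

The precedence chain requires at least 4 distinct slots.
With at most 1 per slot and 9 meetings, at least 9 slots are needed.
9 works (last occupied slot: 5pm): for example Legal=9am; Postmortem=12pm; Kickoff=3pm; AllHands=5pm; DesignReview=2pm; Retro=11am; Budget=10am; Planning=4pm; Sync=1pm.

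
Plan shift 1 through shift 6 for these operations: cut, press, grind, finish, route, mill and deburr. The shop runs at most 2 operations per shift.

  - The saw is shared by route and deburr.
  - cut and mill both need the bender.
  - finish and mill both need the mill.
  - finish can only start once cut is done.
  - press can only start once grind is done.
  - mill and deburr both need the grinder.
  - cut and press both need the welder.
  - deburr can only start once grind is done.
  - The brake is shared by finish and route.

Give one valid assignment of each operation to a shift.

grind=shift 1, finish=shift 2, route=shift 4, press=shift 2, cut=shift 1, deburr=shift 3, mill=shift 4

Checking: grind(shift 1) before deburr(shift 3); grind(shift 1) before press(shift 2); cut(shift 1) before finish(shift 2); finish(shift 2) != mill(shift 4); cut(shift 1) != press(shift 2); mill(shift 4) != deburr(shift 3); finish(shift 2) != route(shift 4); cut(shift 1) != mill(shift 4); route(shift 4) != deburr(shift 3); max 2 per shift (cap 2).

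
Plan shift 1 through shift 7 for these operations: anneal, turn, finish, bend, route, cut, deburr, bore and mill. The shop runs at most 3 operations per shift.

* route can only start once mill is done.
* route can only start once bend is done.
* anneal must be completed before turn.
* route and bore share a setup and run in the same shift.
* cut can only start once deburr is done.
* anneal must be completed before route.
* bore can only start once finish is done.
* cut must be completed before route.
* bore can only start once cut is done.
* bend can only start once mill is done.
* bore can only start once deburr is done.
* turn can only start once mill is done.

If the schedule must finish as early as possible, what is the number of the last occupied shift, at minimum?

The precedence chain requires at least 3 distinct shifts.
With at most 3 per shift and 9 operations, at least 3 shifts are needed.
3 works (last occupied shift: shift 3): for example anneal in shift 1; mill in shift 1; deburr in shift 1; finish in shift 2; route in shift 3; cut in shift 2; turn in shift 3; bend in shift 2; bore in shift 3.

shift 3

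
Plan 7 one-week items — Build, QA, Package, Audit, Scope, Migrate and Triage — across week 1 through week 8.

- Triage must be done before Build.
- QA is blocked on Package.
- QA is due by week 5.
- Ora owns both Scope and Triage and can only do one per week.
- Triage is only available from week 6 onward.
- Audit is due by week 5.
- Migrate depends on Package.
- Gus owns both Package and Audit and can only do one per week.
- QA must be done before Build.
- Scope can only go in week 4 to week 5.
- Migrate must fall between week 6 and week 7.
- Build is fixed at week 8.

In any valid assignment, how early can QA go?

Precedence pushes QA to at least week 2; QA's own window allows nothing later than week 5.
QA at week 2 is achievable: Build -> week 8, Audit -> week 2, Package -> week 1, Scope -> week 4, Migrate -> week 6, Triage -> week 6, QA -> week 2.

week 2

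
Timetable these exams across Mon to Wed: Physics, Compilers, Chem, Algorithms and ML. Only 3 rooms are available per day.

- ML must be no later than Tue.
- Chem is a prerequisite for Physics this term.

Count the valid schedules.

Splitting on Physics: it can be Tue (16), Wed (34). Listing each branch's schedules as (Compilers, Chem, Algorithms, ML):
Physics=Tue: (Mon,Mon,Mon,Tue) (Mon,Mon,Tue,Mon) (Mon,Mon,Tue,Tue) (Mon,Mon,Wed,Mon) (Mon,Mon,Wed,Tue) (Tue,Mon,Mon,Mon) (Tue,Mon,Mon,Tue) (Tue,Mon,Tue,Mon) (Tue,Mon,Wed,Mon) (Tue,Mon,Wed,Tue) (Wed,Mon,Mon,Mon) (Wed,Mon,Mon,Tue) (Wed,Mon,Tue,Mon) (Wed,Mon,Tue,Tue) (Wed,Mon,Wed,Mon) (Wed,Mon,Wed,Tue) — 16.
Physics=Wed: (Mon,Mon,Mon,Tue) (Mon,Mon,Tue,Mon) (Mon,Mon,Tue,Tue) (Mon,Mon,Wed,Mon) (Mon,Mon,Wed,Tue) (Mon,Tue,Mon,Mon) (Mon,Tue,Mon,Tue) (Mon,Tue,Tue,Mon) (Mon,Tue,Tue,Tue) (Mon,Tue,Wed,Mon) (Mon,Tue,Wed,Tue) (Tue,Mon,Mon,Mon) (Tue,Mon,Mon,Tue) (Tue,Mon,Tue,Mon) (Tue,Mon,Tue,Tue) (Tue,Mon,Wed,Mon) (Tue,Mon,Wed,Tue) (Tue,Tue,Mon,Mon) (Tue,Tue,Mon,Tue) (Tue,Tue,Tue,Mon) (Tue,Tue,Wed,Mon) (Tue,Tue,Wed,Tue) (Wed,Mon,Mon,Mon) (Wed,Mon,Mon,Tue) (Wed,Mon,Tue,Mon) (Wed,Mon,Tue,Tue) (Wed,Mon,Wed,Mon) (Wed,Mon,Wed,Tue) (Wed,Tue,Mon,Mon) (Wed,Tue,Mon,Tue) (Wed,Tue,Tue,Mon) (Wed,Tue,Tue,Tue) (Wed,Tue,Wed,Mon) (Wed,Tue,Wed,Tue) — 34.
Summing: 16 + 34 = 50.

50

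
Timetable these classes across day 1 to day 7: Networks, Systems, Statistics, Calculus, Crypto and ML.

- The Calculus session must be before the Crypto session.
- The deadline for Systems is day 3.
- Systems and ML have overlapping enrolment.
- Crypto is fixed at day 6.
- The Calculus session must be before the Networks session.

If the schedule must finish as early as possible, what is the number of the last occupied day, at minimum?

6

The precedence chain requires at least 2 distinct days.
Crypto can't be placed before day 6, so the schedule must run through at least day 6.
6 works (last occupied day: day 6): for example ML -> day 2, Networks -> day 2, Crypto -> day 6, Statistics -> day 1, Calculus -> day 1, Systems -> day 1.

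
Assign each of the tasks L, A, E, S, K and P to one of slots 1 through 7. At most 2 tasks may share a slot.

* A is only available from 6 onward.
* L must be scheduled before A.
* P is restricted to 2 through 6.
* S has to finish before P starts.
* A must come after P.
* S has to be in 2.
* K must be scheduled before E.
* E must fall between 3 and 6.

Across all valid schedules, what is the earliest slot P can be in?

3

P is available from 2; precedence pushes P to at least 3; P's own window allows nothing later than 6.
P at 3 is achievable: S in 2, P in 3, E in 3, L in 1, A in 6, K in 1.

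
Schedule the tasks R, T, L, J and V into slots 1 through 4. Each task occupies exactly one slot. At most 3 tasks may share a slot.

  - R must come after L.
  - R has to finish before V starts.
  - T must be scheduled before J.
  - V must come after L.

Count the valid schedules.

Splitting on R: it can be 2 (12), 3 (12). Listing each branch's schedules as (T, L, J, V):
R=2: (1,1,2,3) (1,1,2,4) (1,1,3,3) (1,1,3,4) (1,1,4,3) (1,1,4,4) (2,1,3,3) (2,1,3,4) (2,1,4,3) (2,1,4,4) (3,1,4,3) (3,1,4,4) — 12.
R=3: (1,1,2,4) (1,1,3,4) (1,1,4,4) (1,2,2,4) (1,2,3,4) (1,2,4,4) (2,1,3,4) (2,1,4,4) (2,2,3,4) (2,2,4,4) (3,1,4,4) (3,2,4,4) — 12.
Summing: 12 + 12 = 24.

24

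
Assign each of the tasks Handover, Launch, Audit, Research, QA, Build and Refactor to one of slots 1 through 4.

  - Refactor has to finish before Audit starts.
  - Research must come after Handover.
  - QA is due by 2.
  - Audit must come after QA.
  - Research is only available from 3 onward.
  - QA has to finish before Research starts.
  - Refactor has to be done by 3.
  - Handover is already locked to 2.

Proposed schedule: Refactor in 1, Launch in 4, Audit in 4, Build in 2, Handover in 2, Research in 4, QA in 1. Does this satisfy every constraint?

Yes

Audit must come after QA — holds.
QA is due by 2 — holds.
Research is only available from 3 onward — holds.
Refactor has to be done by 3 — holds.
Refactor has to finish before Audit starts — holds.
Handover is already locked to 2 — holds.
QA has to finish before Research starts — holds.
Research must come after Handover — holds.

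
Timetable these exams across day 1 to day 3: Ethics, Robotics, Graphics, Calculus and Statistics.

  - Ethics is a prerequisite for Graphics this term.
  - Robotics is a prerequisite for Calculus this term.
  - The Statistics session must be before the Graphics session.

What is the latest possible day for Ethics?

Downstream work caps Ethics at day 2.
Ethics at day 2 is achievable: Ethics -> day 2, Calculus -> day 2, Graphics -> day 3, Statistics -> day 1, Robotics -> day 1.

day 2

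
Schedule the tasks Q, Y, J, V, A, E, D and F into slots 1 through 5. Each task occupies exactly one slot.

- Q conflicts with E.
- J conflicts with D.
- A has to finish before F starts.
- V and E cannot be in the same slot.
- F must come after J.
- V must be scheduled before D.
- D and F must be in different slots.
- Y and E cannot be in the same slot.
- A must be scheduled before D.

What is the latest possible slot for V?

Downstream work caps V at 4.
V at 4 is achievable: J in 1; E in 2; V in 4; D in 5; Q in 1; F in 2; A in 1; Y in 1.

4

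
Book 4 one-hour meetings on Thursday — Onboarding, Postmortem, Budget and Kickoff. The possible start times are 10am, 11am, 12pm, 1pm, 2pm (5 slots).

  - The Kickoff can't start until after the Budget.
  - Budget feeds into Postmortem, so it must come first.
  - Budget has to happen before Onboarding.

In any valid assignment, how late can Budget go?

1pm

Downstream work caps Budget at 1pm.
Budget at 1pm is achievable: Onboarding -> 2pm, Kickoff -> 2pm, Budget -> 1pm, Postmortem -> 2pm.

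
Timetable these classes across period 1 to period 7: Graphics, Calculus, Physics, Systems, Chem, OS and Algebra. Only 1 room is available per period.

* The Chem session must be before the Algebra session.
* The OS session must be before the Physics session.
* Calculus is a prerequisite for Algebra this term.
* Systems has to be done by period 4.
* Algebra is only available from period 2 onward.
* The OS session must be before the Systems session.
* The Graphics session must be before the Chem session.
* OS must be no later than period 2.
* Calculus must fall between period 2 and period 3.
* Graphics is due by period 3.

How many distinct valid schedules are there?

Splitting on Graphics: it can be period 1 (3), period 2 (3), period 3 (3). Listing each branch's schedules as (Calculus, Physics, Systems, Chem, OS, Algebra) by period number:
Graphics=period 1: (3,5,4,6,2,7) (3,6,4,5,2,7) (3,7,4,5,2,6) — 3.
Graphics=period 2: (3,5,4,6,1,7) (3,6,4,5,1,7) (3,7,4,5,1,6) — 3.
Graphics=period 3: (2,5,4,6,1,7) (2,6,4,5,1,7) (2,7,4,5,1,6) — 3.
Summing: 3 + 3 + 3 = 9.

9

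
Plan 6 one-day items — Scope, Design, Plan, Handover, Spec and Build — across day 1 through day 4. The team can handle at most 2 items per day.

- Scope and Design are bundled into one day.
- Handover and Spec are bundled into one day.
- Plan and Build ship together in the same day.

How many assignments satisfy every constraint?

24

Splitting on Scope: it can be day 1 (6), day 2 (6), day 3 (6), day 4 (6). Listing each branch's schedules as (Design, Plan, Handover, Spec, Build) by day number:
Scope=day 1: (1,2,3,3,2) (1,2,4,4,2) (1,3,2,2,3) (1,3,4,4,3) (1,4,2,2,4) (1,4,3,3,4) — 6.
Scope=day 2: (2,1,3,3,1) (2,1,4,4,1) (2,3,1,1,3) (2,3,4,4,3) (2,4,1,1,4) (2,4,3,3,4) — 6.
Scope=day 3: (3,1,2,2,1) (3,1,4,4,1) (3,2,1,1,2) (3,2,4,4,2) (3,4,1,1,4) (3,4,2,2,4) — 6.
Scope=day 4: (4,1,2,2,1) (4,1,3,3,1) (4,2,1,1,2) (4,2,3,3,2) (4,3,1,1,3) (4,3,2,2,3) — 6.
Summing: 6 + 6 + 6 + 6 = 24.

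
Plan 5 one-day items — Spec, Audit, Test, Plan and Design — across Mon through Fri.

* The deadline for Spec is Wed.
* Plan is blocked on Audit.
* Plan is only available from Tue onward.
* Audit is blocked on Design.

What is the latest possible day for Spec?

Wed

Spec's own window allows nothing later than Wed.
Spec at Wed is achievable: Plan -> Wed; Design -> Mon; Test -> Mon; Audit -> Tue; Spec -> Wed.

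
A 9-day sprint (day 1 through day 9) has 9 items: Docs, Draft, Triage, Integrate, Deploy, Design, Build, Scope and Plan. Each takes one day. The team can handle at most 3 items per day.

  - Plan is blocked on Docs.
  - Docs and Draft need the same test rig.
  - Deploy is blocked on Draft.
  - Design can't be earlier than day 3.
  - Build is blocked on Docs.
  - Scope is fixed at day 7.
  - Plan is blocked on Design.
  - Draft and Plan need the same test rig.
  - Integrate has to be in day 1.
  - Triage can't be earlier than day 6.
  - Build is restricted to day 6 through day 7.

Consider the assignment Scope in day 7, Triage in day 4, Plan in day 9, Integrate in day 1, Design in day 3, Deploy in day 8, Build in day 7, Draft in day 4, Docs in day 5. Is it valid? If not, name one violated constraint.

The team can handle at most 3 items per day — holds.
Build is blocked on Docs — holds.
Build is restricted to day 6 through day 7 — holds.
Scope is fixed at day 7 — holds.
Design can't be earlier than day 3 — holds.
Plan is blocked on Docs — holds.
Deploy is blocked on Draft — holds.
Triage can't be earlier than day 6 — violated.
Draft and Plan need the same test rig — holds.
Integrate has to be in day 1 — holds.
Plan is blocked on Design — holds.
Docs and Draft need the same test rig — holds.

Invalid. Triage can't be earlier than day 6.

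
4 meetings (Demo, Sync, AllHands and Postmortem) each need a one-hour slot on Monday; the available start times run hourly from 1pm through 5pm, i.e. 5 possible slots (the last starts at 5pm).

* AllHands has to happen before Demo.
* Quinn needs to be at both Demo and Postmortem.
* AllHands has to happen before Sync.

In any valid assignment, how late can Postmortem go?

5pm

Postmortem at 5pm is achievable: Demo=2pm; AllHands=1pm; Postmortem=5pm; Sync=2pm.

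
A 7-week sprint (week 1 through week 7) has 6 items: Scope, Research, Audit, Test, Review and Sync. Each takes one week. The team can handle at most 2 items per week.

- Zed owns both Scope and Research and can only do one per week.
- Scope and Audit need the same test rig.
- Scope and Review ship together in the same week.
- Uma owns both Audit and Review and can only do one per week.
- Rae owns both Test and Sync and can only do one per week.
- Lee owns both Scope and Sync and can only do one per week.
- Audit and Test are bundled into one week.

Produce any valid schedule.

Audit in week 3, Scope in week 1, Review in week 1, Research in week 2, Test in week 3, Sync in week 2

Checking: Scope(week 1) != Audit(week 3); Audit(week 3) != Review(week 1); Scope(week 1) != Research(week 2); Test(week 3) != Sync(week 2); Scope(week 1) != Sync(week 2); Scope = Review = week 1; Audit = Test = week 3; max 2 per week (cap 2).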